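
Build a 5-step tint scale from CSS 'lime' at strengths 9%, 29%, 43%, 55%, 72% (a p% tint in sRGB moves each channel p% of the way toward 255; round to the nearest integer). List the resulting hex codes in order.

CSS lime is rgb(0, 255, 0).
9%: (0 + 22.95 = 22.95→23, 255→255, 0 + 22.95 = 22.95→23) → #17FF17
29%: (0 + 73.95 = 73.95→74, 255→255, 0 + 73.95 = 73.95→74) → #4AFF4A
43%: (0 + 109.65 = 109.65→110, 255→255, 0 + 109.65 = 109.65→110) → #6EFF6E
55%: (0 + 140.25 = 140.25→140, 255→255, 0 + 140.25 = 140.25→140) → #8CFF8C
72%: (0 + 183.6 = 183.6→184, 255→255, 0 + 183.6 = 183.6→184) → #B8FFB8

#17FF17, #4AFF4A, #6EFF6E, #8CFF8C, #B8FFB8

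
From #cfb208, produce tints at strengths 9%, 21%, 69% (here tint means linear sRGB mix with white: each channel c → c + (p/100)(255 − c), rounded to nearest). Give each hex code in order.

#cfb208 is rgb(207, 178, 8).
9%: (207 + 4.32 = 211.32→211, 178 + 6.93 = 184.93→185, 8 + 22.23 = 30.23→30) → #d3b91e
21%: (207 + 10.08 = 217.08→217, 178 + 16.17 = 194.17→194, 8 + 51.87 = 59.87→60) → #d9c23c
69%: (207 + 33.12 = 240.12→240, 178 + 53.13 = 231.13→231, 8 + 170.43 = 178.43→178) → #f0e7b2

#d3b91e, #d9c23c, #f0e7b2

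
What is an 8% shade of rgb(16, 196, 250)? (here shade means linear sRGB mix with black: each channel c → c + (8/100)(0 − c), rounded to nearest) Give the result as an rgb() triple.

An 8% shade moves each channel 8% toward 0:
  R: 16 + 0.08×(0−16) = 16 − 1.28 = 14.72 → 15
  G: 196 − 15.68 = 180.32 → 180
  B: 250 − 20 = 230 → 230

rgb(15, 180, 230)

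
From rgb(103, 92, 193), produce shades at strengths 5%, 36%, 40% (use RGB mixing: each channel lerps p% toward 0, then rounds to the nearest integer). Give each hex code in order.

#6257b7, #423b7c, #3e3774

5%: (103 − 5.15 = 97.85→98, 92 − 4.6 = 87.4→87, 193 − 9.65 = 183.35→183) → #6257b7
36%: (103 − 37.08 = 65.92→66, 92 − 33.12 = 58.88→59, 193 − 69.48 = 123.52→124) → #423b7c
40%: (103 − 41.2 = 61.8→62, 92 − 36.8 = 55.2→55, 193 − 77.2 = 115.8→116) → #3e3774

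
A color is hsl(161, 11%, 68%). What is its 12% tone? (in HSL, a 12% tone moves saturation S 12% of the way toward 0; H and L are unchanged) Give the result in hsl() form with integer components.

S moves 12% from 11 toward 0: 11 − 1.32 = 9.68 → 10.
H and L are unchanged.

hsl(161, 10%, 68%)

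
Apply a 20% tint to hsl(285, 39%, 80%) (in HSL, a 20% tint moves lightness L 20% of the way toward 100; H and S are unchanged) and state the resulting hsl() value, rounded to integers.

hsl(285, 39%, 84%)

L moves 20% from 80 toward 100: 80 + 4 = 84 → 84.
H and S are unchanged.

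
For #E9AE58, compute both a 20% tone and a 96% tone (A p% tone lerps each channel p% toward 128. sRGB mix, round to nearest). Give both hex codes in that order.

#E9AE58 is rgb(233, 174, 88).
20% tone:
  R: 233 − 21 = 212 → 212
  G: 174 + 0.2×(128−174) = 174 − 9.2 = 164.8 → 165
  B: 88 + 8 = 96 → 96
  → #D4A560
96% tone:
  R: 233 − 100.8 = 132.2 → 132
  G: 174 + 0.96×(128−174) = 174 − 44.16 = 129.84 → 130
  B: 88 + 0.96×(128−88) = 88 + 38.4 = 126.4 → 126
  → #84827E

#D4A560, #84827E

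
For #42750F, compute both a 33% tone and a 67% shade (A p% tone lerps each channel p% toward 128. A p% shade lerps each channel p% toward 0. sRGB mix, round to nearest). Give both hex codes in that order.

#567934, #162705

#42750F is rgb(66, 117, 15).
33% tone:
  R: 66 + 20.46 = 86.46 → 86
  G: 117 + 0.33×(128−117) = 117 + 3.63 = 120.63 → 121
  B: 15 + 37.29 = 52.29 → 52
  → #567934
67% shade:
  R: 66 − 44.22 = 21.78 → 22
  G: 117 − 78.39 = 38.61 → 39
  B: 15 − 10.05 = 4.95 → 5
  → #162705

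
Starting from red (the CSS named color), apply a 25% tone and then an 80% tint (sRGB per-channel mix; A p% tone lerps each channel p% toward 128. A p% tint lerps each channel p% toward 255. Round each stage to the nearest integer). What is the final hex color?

CSS red is rgb(255, 0, 0).
Lerp each channel 25% toward 128:
  R: 255 + 0.25×(128−255) = 255 − 31.75 = 223.25 → 223
  G: 0 + 32 = 32 → 32
  B: 0 + 0.25×(128−0) = 0 + 32 = 32 → 32
After the tone: rgb(223, 32, 32) = #df2020.
Per channel, c → c + 0.8(255 − c):
  R: 223 + 0.8×(255−223) = 223 + 25.6 = 248.6 → 249
  G: 32 + 178.4 = 210.4 → 210
  B: 32 + 0.8×(255−32) = 32 + 178.4 = 210.4 → 210
rgb(249, 210, 210) = #f9d2d2.

#f9d2d2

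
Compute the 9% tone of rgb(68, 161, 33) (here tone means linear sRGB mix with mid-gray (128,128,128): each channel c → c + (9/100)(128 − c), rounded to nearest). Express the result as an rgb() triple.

rgb(73, 158, 42)

Lerp each channel 9% toward 128:
  R: 68 + 5.4 = 73.4 → 73
  G: 161 − 2.97 = 158.03 → 158
  B: 33 + 0.09×(128−33) = 33 + 8.55 = 41.55 → 42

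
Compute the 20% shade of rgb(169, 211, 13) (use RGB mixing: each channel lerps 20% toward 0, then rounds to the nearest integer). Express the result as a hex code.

Lerp each channel 20% toward 0:
  R: 169 − 33.8 = 135.2 → 135
  G: 211 + 0.2×(0−211) = 211 − 42.2 = 168.8 → 169
  B: 13 + 0.2×(0−13) = 13 − 2.6 = 10.4 → 10
rgb(135, 169, 10) = #87a90a.

#87a90a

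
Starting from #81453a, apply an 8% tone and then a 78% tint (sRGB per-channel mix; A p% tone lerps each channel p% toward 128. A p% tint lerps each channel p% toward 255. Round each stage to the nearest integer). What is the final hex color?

#81453a is rgb(129, 69, 58).
An 8% tone moves each channel 8% toward 128:
  R: 129 + 0.08×(128−129) = 129 − 0.08 = 128.92 → 129
  G: 69 + 0.08×(128−69) = 69 + 4.72 = 73.72 → 74
  B: 58 + 0.08×(128−58) = 58 + 5.6 = 63.6 → 64
After the tone: rgb(129, 74, 64) = #814a40.
Lerp each channel 78% toward 255:
  R: 129 + 0.78×(255−129) = 129 + 98.28 = 227.28 → 227
  G: 74 + 141.18 = 215.18 → 215
  B: 64 + 148.98 = 212.98 → 213
rgb(227, 215, 213) = #e3d7d5.

#e3d7d5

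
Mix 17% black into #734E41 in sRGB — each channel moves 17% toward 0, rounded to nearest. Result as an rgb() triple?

#734E41 is rgb(115, 78, 65).
A 17% shade moves each channel 17% toward 0:
  R: 115 − 19.55 = 95.45 → 95
  G: 78 − 13.26 = 64.74 → 65
  B: 65 + 0.17×(0−65) = 65 − 11.05 = 53.95 → 54

rgb(95, 65, 54)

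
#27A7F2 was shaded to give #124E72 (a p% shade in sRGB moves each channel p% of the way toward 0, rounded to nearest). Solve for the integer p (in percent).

53%

#27A7F2 is rgb(39, 167, 242); #124E72 is rgb(18, 78, 114).
On the B channel (widest range): 114 ≈ 242 + (p/100)(0 − 242), so p ≈ 100×(114 − 242)/(0 − 242) = -12800/-242 = 52.89.
p = 53 reproduces all three channels after rounding.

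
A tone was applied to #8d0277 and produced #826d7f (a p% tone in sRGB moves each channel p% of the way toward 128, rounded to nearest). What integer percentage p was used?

#8d0277 is rgb(141, 2, 119); #826d7f is rgb(130, 109, 127).
On the G channel (widest range): 109 ≈ 2 + (p/100)(128 − 2), so p ≈ 100×(109 − 2)/(128 − 2) = 10700/126 = 84.92.
p = 85 reproduces all three channels after rounding.

85%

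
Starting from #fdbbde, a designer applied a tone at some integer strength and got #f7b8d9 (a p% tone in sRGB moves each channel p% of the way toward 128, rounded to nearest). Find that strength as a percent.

#fdbbde is rgb(253, 187, 222); #f7b8d9 is rgb(247, 184, 217).
On the R channel (widest range): 247 ≈ 253 + (p/100)(128 − 253), so p ≈ 100×(247 − 253)/(128 − 253) = -600/-125 = 4.80.
p = 5 reproduces all three channels after rounding.

5%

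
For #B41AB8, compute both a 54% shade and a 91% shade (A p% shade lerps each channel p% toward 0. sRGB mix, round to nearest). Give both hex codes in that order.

#B41AB8 is rgb(180, 26, 184).
54% shade:
  R: 180 − 97.2 = 82.8 → 83
  G: 26 + 0.54×(0−26) = 26 − 14.04 = 11.96 → 12
  B: 184 − 99.36 = 84.64 → 85
  → #530C55
91% shade:
  R: 180 + 0.91×(0−180) = 180 − 163.8 = 16.2 → 16
  G: 26 − 23.66 = 2.34 → 2
  B: 184 − 167.44 = 16.56 → 17
  → #100211

#530C55, #100211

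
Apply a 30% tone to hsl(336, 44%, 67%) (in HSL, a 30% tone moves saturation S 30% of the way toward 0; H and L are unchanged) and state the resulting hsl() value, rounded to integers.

hsl(336, 31%, 67%)

S moves 30% from 44 toward 0: 44 − 13.2 = 30.8 → 31.
H and L are unchanged.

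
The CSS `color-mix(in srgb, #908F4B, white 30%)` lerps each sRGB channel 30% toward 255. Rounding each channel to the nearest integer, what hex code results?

#908F4B is rgb(144, 143, 75).
Lerp each channel 30% toward 255:
  R: 144 + 33.3 = 177.3 → 177
  G: 143 + 0.3×(255−143) = 143 + 33.6 = 176.6 → 177
  B: 75 + 0.3×(255−75) = 75 + 54 = 129 → 129
rgb(177, 177, 129) = #B1B181.

#B1B181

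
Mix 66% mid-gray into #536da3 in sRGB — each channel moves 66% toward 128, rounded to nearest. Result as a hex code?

#717a8c

#536da3 is rgb(83, 109, 163).
Lerp each channel 66% toward 128:
  R: 83 + 0.66×(128−83) = 83 + 29.7 = 112.7 → 113
  G: 109 + 0.66×(128−109) = 109 + 12.54 = 121.54 → 122
  B: 163 + 0.66×(128−163) = 163 − 23.1 = 139.9 → 140
rgb(113, 122, 140) = #717a8c.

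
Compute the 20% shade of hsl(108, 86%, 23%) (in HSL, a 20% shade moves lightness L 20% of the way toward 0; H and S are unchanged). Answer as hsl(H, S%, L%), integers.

hsl(108, 86%, 18%)

L moves 20% from 23 toward 0: 23 − 4.6 = 18.4 → 18.
H and S are unchanged.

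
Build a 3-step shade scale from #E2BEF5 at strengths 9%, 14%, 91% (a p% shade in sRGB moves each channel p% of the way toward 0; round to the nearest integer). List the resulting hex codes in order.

#CEADDF, #C2A3D3, #141116

#E2BEF5 is rgb(226, 190, 245).
9%: (226 − 20.34 = 205.66→206, 190 − 17.1 = 172.9→173, 245 − 22.05 = 222.95→223) → #CEADDF
14%: (226 − 31.64 = 194.36→194, 190 − 26.6 = 163.4→163, 245 − 34.3 = 210.7→211) → #C2A3D3
91%: (226 − 205.66 = 20.34→20, 190 − 172.9 = 17.1→17, 245 − 222.95 = 22.05→22) → #141116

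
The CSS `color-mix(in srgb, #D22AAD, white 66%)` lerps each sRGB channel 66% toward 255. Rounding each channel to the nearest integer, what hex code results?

#F0B7E3

#D22AAD is rgb(210, 42, 173).
Per channel, c → c + 0.66(255 − c):
  R: 210 + 29.7 = 239.7 → 240
  G: 42 + 0.66×(255−42) = 42 + 140.58 = 182.58 → 183
  B: 173 + 54.12 = 227.12 → 227
rgb(240, 183, 227) = #F0B7E3.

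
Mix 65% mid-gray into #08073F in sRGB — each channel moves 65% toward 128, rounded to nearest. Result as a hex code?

#565669

#08073F is rgb(8, 7, 63).
Per channel, c → c + 0.65(128 − c):
  R: 8 + 0.65×(128−8) = 8 + 78 = 86 → 86
  G: 7 + 78.65 = 85.65 → 86
  B: 63 + 42.25 = 105.25 → 105
rgb(86, 86, 105) = #565669.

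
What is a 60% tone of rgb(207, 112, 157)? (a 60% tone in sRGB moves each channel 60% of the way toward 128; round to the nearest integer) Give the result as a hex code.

#a07a8c

Per channel, c → c + 0.6(128 − c):
  R: 207 + 0.6×(128−207) = 207 − 47.4 = 159.6 → 160
  G: 112 + 9.6 = 121.6 → 122
  B: 157 − 17.4 = 139.6 → 140
rgb(160, 122, 140) = #a07a8c.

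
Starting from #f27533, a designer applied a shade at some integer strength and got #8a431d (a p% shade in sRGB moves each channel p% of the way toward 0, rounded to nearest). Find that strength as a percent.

43%

#f27533 is rgb(242, 117, 51); #8a431d is rgb(138, 67, 29).
On the R channel (widest range): 138 ≈ 242 + (p/100)(0 − 242), so p ≈ 100×(138 − 242)/(0 − 242) = -10400/-242 = 42.98.
p = 43 reproduces all three channels after rounding.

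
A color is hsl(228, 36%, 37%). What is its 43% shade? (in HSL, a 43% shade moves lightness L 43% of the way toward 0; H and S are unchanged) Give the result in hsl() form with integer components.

L moves 43% from 37 toward 0: 37 − 15.91 = 21.09 → 21.
H and S are unchanged.

hsl(228, 36%, 21%)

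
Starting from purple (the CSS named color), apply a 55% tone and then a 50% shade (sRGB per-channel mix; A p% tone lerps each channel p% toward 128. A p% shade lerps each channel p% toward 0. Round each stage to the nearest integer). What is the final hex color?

#402340

CSS purple is rgb(128, 0, 128).
A 55% tone moves each channel 55% toward 128:
  R: 128 + 0.55×(128−128) = 128 + 0 = 128 → 128
  G: 0 + 0.55×(128−0) = 0 + 70.4 = 70.4 → 70
  B: 128 + 0.55×(128−128) = 128 + 0 = 128 → 128
After the tone: rgb(128, 70, 128) = #804680.
Per channel, c → c + 0.5(0 − c):
  R: 128 + 0.5×(0−128) = 128 − 64 = 64 → 64
  G: 70 + 0.5×(0−70) = 70 − 35 = 35 → 35
  B: 128 − 64 = 64 → 64
rgb(64, 35, 64) = #402340.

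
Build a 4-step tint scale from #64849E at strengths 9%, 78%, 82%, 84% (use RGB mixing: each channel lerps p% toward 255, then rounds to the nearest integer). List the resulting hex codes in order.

#64849E is rgb(100, 132, 158).
9%: (100 + 13.95 = 113.95→114, 132 + 11.07 = 143.07→143, 158 + 8.73 = 166.73→167) → #728FA7
78%: (100 + 120.9 = 220.9→221, 132 + 95.94 = 227.94→228, 158 + 75.66 = 233.66→234) → #DDE4EA
82%: (100 + 127.1 = 227.1→227, 132 + 100.86 = 232.86→233, 158 + 79.54 = 237.54→238) → #E3E9EE
84%: (100 + 130.2 = 230.2→230, 132 + 103.32 = 235.32→235, 158 + 81.48 = 239.48→239) → #E6EBEF

#728FA7, #DDE4EA, #E3E9EE, #E6EBEF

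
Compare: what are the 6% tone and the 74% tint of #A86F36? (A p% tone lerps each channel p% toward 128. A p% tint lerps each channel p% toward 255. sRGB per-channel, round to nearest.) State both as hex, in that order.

#A86F36 is rgb(168, 111, 54).
6% tone:
  R: 168 + 0.06×(128−168) = 168 − 2.4 = 165.6 → 166
  G: 111 + 0.06×(128−111) = 111 + 1.02 = 112.02 → 112
  B: 54 + 0.06×(128−54) = 54 + 4.44 = 58.44 → 58
  → #A6703A
74% tint:
  R: 168 + 0.74×(255−168) = 168 + 64.38 = 232.38 → 232
  G: 111 + 106.56 = 217.56 → 218
  B: 54 + 0.74×(255−54) = 54 + 148.74 = 202.74 → 203
  → #E8DACB

#A6703A, #E8DACB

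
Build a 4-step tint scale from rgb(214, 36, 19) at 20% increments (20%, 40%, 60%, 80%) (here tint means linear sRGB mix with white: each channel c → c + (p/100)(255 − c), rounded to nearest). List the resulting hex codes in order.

20%: (214 + 8.2 = 222.2→222, 36 + 43.8 = 79.8→80, 19 + 47.2 = 66.2→66) → #de5042
40%: (214 + 16.4 = 230.4→230, 36 + 87.6 = 123.6→124, 19 + 94.4 = 113.4→113) → #e67c71
60%: (214 + 24.6 = 238.6→239, 36 + 131.4 = 167.4→167, 19 + 141.6 = 160.6→161) → #efa7a1
80%: (214 + 32.8 = 246.8→247, 36 + 175.2 = 211.2→211, 19 + 188.8 = 207.8→208) → #f7d3d0

#de5042, #e67c71, #efa7a1, #f7d3d0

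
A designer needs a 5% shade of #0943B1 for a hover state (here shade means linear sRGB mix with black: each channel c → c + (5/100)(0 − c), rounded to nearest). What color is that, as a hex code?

#0943B1 is rgb(9, 67, 177).
A 5% shade moves each channel 5% toward 0:
  R: 9 − 0.45 = 8.55 → 9
  G: 67 + 0.05×(0−67) = 67 − 3.35 = 63.65 → 64
  B: 177 − 8.85 = 168.15 → 168
rgb(9, 64, 168) = #0940A8.

#0940A8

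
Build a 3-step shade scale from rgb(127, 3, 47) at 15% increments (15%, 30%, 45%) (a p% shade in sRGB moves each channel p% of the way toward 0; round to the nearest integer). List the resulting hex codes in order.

#6C0328, #590221, #46021A

15%: (127 − 19.05 = 107.95→108, 3→3, 47 − 7.05 = 39.95→40) → #6C0328
30%: (127 − 38.1 = 88.9→89, 3 − 0.9 = 2.1→2, 47 − 14.1 = 32.9→33) → #590221
45%: (127 − 57.15 = 69.85→70, 3 − 1.35 = 1.65→2, 47 − 21.15 = 25.85→26) → #46021A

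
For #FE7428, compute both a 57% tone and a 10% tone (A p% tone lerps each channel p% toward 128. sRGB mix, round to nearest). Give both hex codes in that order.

#FE7428 is rgb(254, 116, 40).
57% tone:
  R: 254 + 0.57×(128−254) = 254 − 71.82 = 182.18 → 182
  G: 116 + 0.57×(128−116) = 116 + 6.84 = 122.84 → 123
  B: 40 + 0.57×(128−40) = 40 + 50.16 = 90.16 → 90
  → #B67B5A
10% tone:
  R: 254 − 12.6 = 241.4 → 241
  G: 116 + 0.1×(128−116) = 116 + 1.2 = 117.2 → 117
  B: 40 + 0.1×(128−40) = 40 + 8.8 = 48.8 → 49
  → #F17531

#B67B5A, #F17531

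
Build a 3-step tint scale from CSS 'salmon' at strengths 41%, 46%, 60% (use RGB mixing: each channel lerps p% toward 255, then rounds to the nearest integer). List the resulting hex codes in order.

#fcb4ac, #fcbab3, #fdccc7

CSS salmon is rgb(250, 128, 114).
41%: (250 + 2.05 = 252.05→252, 128 + 52.07 = 180.07→180, 114 + 57.81 = 171.81→172) → #fcb4ac
46%: (250 + 2.3 = 252.3→252, 128 + 58.42 = 186.42→186, 114 + 64.86 = 178.86→179) → #fcbab3
60%: (250 + 3 = 253→253, 128 + 76.2 = 204.2→204, 114 + 84.6 = 198.6→199) → #fdccc7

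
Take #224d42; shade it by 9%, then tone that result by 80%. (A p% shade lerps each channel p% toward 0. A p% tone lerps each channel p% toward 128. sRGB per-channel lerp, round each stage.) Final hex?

#224d42 is rgb(34, 77, 66).
Lerp each channel 9% toward 0:
  R: 34 − 3.06 = 30.94 → 31
  G: 77 + 0.09×(0−77) = 77 − 6.93 = 70.07 → 70
  B: 66 − 5.94 = 60.06 → 60
After the shade: rgb(31, 70, 60) = #1f463c.
Lerp each channel 80% toward 128:
  R: 31 + 77.6 = 108.6 → 109
  G: 70 + 0.8×(128−70) = 70 + 46.4 = 116.4 → 116
  B: 60 + 54.4 = 114.4 → 114
rgb(109, 116, 114) = #6d7472.

#6d7472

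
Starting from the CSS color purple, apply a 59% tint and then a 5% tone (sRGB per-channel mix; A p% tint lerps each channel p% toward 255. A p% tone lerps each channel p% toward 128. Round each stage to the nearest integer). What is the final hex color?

CSS purple is rgb(128, 0, 128).
A 59% tint moves each channel 59% toward 255:
  R: 128 + 0.59×(255−128) = 128 + 74.93 = 202.93 → 203
  G: 0 + 150.45 = 150.45 → 150
  B: 128 + 0.59×(255−128) = 128 + 74.93 = 202.93 → 203
After the tint: rgb(203, 150, 203) = #CB96CB.
Lerp each channel 5% toward 128:
  R: 203 + 0.05×(128−203) = 203 − 3.75 = 199.25 → 199
  G: 150 − 1.1 = 148.9 → 149
  B: 203 + 0.05×(128−203) = 203 − 3.75 = 199.25 → 199
rgb(199, 149, 199) = #C795C7.

#C795C7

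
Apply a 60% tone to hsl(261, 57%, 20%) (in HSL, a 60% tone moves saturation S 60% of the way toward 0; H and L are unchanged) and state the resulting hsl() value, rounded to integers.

S moves 60% from 57 toward 0: 57 − 34.2 = 22.8 → 23.
H and L are unchanged.

hsl(261, 23%, 20%)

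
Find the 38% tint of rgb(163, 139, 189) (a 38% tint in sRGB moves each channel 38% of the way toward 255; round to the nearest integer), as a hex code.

A 38% tint moves each channel 38% toward 255:
  R: 163 + 0.38×(255−163) = 163 + 34.96 = 197.96 → 198
  G: 139 + 0.38×(255−139) = 139 + 44.08 = 183.08 → 183
  B: 189 + 25.08 = 214.08 → 214
rgb(198, 183, 214) = #C6B7D6.

#C6B7D6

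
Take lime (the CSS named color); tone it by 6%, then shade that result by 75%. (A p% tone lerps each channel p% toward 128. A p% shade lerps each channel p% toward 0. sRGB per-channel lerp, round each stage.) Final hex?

#023e02

CSS lime is rgb(0, 255, 0).
A 6% tone moves each channel 6% toward 128:
  R: 0 + 7.68 = 7.68 → 8
  G: 255 + 0.06×(128−255) = 255 − 7.62 = 247.38 → 247
  B: 0 + 0.06×(128−0) = 0 + 7.68 = 7.68 → 8
After the tone: rgb(8, 247, 8) = #08f708.
Lerp each channel 75% toward 0:
  R: 8 − 6 = 2 → 2
  G: 247 − 185.25 = 61.75 → 62
  B: 8 + 0.75×(0−8) = 8 − 6 = 2 → 2
rgb(2, 62, 2) = #023e02.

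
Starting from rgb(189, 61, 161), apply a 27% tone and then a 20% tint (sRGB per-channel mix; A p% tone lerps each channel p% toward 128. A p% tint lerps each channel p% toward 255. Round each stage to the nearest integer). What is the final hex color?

#bd72ad

Per channel, c → c + 0.27(128 − c):
  R: 189 + 0.27×(128−189) = 189 − 16.47 = 172.53 → 173
  G: 61 + 18.09 = 79.09 → 79
  B: 161 + 0.27×(128−161) = 161 − 8.91 = 152.09 → 152
After the tone: rgb(173, 79, 152) = #ad4f98.
Per channel, c → c + 0.2(255 − c):
  R: 173 + 0.2×(255−173) = 173 + 16.4 = 189.4 → 189
  G: 79 + 0.2×(255−79) = 79 + 35.2 = 114.2 → 114
  B: 152 + 20.6 = 172.6 → 173
rgb(189, 114, 173) = #bd72ad.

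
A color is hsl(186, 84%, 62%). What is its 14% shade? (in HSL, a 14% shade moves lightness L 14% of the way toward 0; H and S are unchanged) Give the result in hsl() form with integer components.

L moves 14% from 62 toward 0: 62 − 8.68 = 53.32 → 53.
H and S are unchanged.

hsl(186, 84%, 53%)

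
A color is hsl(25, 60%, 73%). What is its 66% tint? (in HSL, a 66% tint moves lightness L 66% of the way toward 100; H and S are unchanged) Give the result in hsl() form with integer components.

hsl(25, 60%, 91%)

L moves 66% from 73 toward 100: 73 + 17.82 = 90.82 → 91.
H and S are unchanged.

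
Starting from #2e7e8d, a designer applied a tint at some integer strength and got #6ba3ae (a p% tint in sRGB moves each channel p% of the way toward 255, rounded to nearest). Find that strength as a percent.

#2e7e8d is rgb(46, 126, 141); #6ba3ae is rgb(107, 163, 174).
On the R channel (widest range): 107 ≈ 46 + (p/100)(255 − 46), so p ≈ 100×(107 − 46)/(255 − 46) = 6100/209 = 29.19.
p = 29 reproduces all three channels after rounding.

29%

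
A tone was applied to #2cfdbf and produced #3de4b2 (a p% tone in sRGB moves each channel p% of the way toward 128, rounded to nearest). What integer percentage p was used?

#2cfdbf is rgb(44, 253, 191); #3de4b2 is rgb(61, 228, 178).
On the G channel (widest range): 228 ≈ 253 + (p/100)(128 − 253), so p ≈ 100×(228 − 253)/(128 − 253) = -2500/-125 = 20.00.
p = 20 reproduces all three channels after rounding.

20%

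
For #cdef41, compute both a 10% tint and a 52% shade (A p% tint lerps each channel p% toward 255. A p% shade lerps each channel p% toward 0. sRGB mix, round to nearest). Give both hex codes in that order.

#d2f154, #62731f

#cdef41 is rgb(205, 239, 65).
10% tint:
  R: 205 + 0.1×(255−205) = 205 + 5 = 210 → 210
  G: 239 + 0.1×(255−239) = 239 + 1.6 = 240.6 → 241
  B: 65 + 19 = 84 → 84
  → #d2f154
52% shade:
  R: 205 + 0.52×(0−205) = 205 − 106.6 = 98.4 → 98
  G: 239 − 124.28 = 114.72 → 115
  B: 65 − 33.8 = 31.2 → 31
  → #62731f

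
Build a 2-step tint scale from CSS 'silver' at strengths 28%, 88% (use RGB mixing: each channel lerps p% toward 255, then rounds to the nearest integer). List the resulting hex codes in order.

#D2D2D2, #F7F7F7

CSS silver is rgb(192, 192, 192).
28%: (192 + 17.64 = 209.64→210, 192 + 17.64 = 209.64→210, 192 + 17.64 = 209.64→210) → #D2D2D2
88%: (192 + 55.44 = 247.44→247, 192 + 55.44 = 247.44→247, 192 + 55.44 = 247.44→247) → #F7F7F7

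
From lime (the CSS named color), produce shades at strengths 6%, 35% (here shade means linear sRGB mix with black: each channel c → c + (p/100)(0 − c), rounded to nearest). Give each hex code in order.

#00f000, #00a600

CSS lime is rgb(0, 255, 0).
6%: (0→0, 255 − 15.3 = 239.7→240, 0→0) → #00f000
35%: (0→0, 255 − 89.25 = 165.75→166, 0→0) → #00a600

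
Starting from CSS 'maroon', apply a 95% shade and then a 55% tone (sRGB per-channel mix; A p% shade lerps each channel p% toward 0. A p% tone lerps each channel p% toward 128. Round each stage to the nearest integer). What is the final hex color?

#494646

CSS maroon is rgb(128, 0, 0).
Lerp each channel 95% toward 0:
  R: 128 + 0.95×(0−128) = 128 − 121.6 = 6.4 → 6
  G: 0 + 0.95×(0−0) = 0 + 0 = 0 → 0
  B: 0 + 0.95×(0−0) = 0 + 0 = 0 → 0
After the shade: rgb(6, 0, 0) = #060000.
Per channel, c → c + 0.55(128 − c):
  R: 6 + 67.1 = 73.1 → 73
  G: 0 + 0.55×(128−0) = 0 + 70.4 = 70.4 → 70
  B: 0 + 70.4 = 70.4 → 70
rgb(73, 70, 70) = #494646.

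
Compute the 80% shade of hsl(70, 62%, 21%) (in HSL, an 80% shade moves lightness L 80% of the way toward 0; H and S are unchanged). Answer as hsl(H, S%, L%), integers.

L moves 80% from 21 toward 0: 21 − 16.8 = 4.2 → 4.
H and S are unchanged.

hsl(70, 62%, 4%)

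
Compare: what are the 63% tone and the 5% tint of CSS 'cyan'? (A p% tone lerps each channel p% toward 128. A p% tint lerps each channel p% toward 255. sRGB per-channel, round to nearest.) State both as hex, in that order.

CSS cyan is rgb(0, 255, 255).
63% tone:
  R: 0 + 80.64 = 80.64 → 81
  G: 255 − 80.01 = 174.99 → 175
  B: 255 + 0.63×(128−255) = 255 − 80.01 = 174.99 → 175
  → #51AFAF
5% tint:
  R: 0 + 0.05×(255−0) = 0 + 12.75 = 12.75 → 13
  G: 255 + 0.05×(255−255) = 255 + 0 = 255 → 255
  B: 255 + 0.05×(255−255) = 255 + 0 = 255 → 255
  → #0DFFFF

#51AFAF, #0DFFFF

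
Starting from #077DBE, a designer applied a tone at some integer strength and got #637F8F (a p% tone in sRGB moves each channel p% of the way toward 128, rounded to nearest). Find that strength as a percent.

#077DBE is rgb(7, 125, 190); #637F8F is rgb(99, 127, 143).
On the R channel (widest range): 99 ≈ 7 + (p/100)(128 − 7), so p ≈ 100×(99 − 7)/(128 − 7) = 9200/121 = 76.03.
p = 76 reproduces all three channels after rounding.

76%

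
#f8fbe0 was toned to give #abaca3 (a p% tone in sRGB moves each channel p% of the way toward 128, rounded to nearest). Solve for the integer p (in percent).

64%

#f8fbe0 is rgb(248, 251, 224); #abaca3 is rgb(171, 172, 163).
On the G channel (widest range): 172 ≈ 251 + (p/100)(128 − 251), so p ≈ 100×(172 − 251)/(128 − 251) = -7900/-123 = 64.23.
p = 64 reproduces all three channels after rounding.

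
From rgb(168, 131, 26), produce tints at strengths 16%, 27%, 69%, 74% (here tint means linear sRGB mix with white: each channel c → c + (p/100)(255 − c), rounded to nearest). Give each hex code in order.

16%: (168 + 13.92 = 181.92→182, 131 + 19.84 = 150.84→151, 26 + 36.64 = 62.64→63) → #B6973F
27%: (168 + 23.49 = 191.49→191, 131 + 33.48 = 164.48→164, 26 + 61.83 = 87.83→88) → #BFA458
69%: (168 + 60.03 = 228.03→228, 131 + 85.56 = 216.56→217, 26 + 158.01 = 184.01→184) → #E4D9B8
74%: (168 + 64.38 = 232.38→232, 131 + 91.76 = 222.76→223, 26 + 169.46 = 195.46→195) → #E8DFC3

#B6973F, #BFA458, #E4D9B8, #E8DFC3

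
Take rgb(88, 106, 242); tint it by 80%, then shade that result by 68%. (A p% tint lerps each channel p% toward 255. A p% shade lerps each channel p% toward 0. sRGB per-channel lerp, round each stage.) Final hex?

Per channel, c → c + 0.8(255 − c):
  R: 88 + 0.8×(255−88) = 88 + 133.6 = 221.6 → 222
  G: 106 + 0.8×(255−106) = 106 + 119.2 = 225.2 → 225
  B: 242 + 10.4 = 252.4 → 252
After the tint: rgb(222, 225, 252) = #dee1fc.
Lerp each channel 68% toward 0:
  R: 222 + 0.68×(0−222) = 222 − 150.96 = 71.04 → 71
  G: 225 − 153 = 72 → 72
  B: 252 + 0.68×(0−252) = 252 − 171.36 = 80.64 → 81
rgb(71, 72, 81) = #474851.

#474851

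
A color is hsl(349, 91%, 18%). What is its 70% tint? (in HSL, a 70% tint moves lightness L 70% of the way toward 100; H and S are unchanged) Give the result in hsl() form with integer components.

L moves 70% from 18 toward 100: 18 + 57.4 = 75.4 → 75.
H and S are unchanged.

hsl(349, 91%, 75%)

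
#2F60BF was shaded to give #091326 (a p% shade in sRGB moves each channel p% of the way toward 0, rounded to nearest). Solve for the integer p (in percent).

#2F60BF is rgb(47, 96, 191); #091326 is rgb(9, 19, 38).
On the B channel (widest range): 38 ≈ 191 + (p/100)(0 − 191), so p ≈ 100×(38 − 191)/(0 − 191) = -15300/-191 = 80.10.
p = 80 reproduces all three channels after rounding.

80%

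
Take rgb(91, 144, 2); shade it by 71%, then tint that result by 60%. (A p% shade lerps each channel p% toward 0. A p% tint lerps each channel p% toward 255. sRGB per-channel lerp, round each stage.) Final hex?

#A3AA99

Per channel, c → c + 0.71(0 − c):
  R: 91 − 64.61 = 26.39 → 26
  G: 144 + 0.71×(0−144) = 144 − 102.24 = 41.76 → 42
  B: 2 + 0.71×(0−2) = 2 − 1.42 = 0.58 → 1
After the shade: rgb(26, 42, 1) = #1A2A01.
Per channel, c → c + 0.6(255 − c):
  R: 26 + 0.6×(255−26) = 26 + 137.4 = 163.4 → 163
  G: 42 + 0.6×(255−42) = 42 + 127.8 = 169.8 → 170
  B: 1 + 0.6×(255−1) = 1 + 152.4 = 153.4 → 153
rgb(163, 170, 153) = #A3AA99.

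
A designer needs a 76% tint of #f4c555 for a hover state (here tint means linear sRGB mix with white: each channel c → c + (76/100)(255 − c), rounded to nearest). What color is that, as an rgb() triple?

rgb(252, 241, 214)

#f4c555 is rgb(244, 197, 85).
Per channel, c → c + 0.76(255 − c):
  R: 244 + 8.36 = 252.36 → 252
  G: 197 + 0.76×(255−197) = 197 + 44.08 = 241.08 → 241
  B: 85 + 0.76×(255−85) = 85 + 129.2 = 214.2 → 214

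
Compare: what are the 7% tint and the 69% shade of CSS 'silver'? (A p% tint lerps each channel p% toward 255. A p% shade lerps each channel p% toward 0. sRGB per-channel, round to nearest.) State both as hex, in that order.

CSS silver is rgb(192, 192, 192).
7% tint:
  R: 192 + 0.07×(255−192) = 192 + 4.41 = 196.41 → 196
  G: 192 + 4.41 = 196.41 → 196
  B: 192 + 0.07×(255−192) = 192 + 4.41 = 196.41 → 196
  → #c4c4c4
69% shade:
  R: 192 − 132.48 = 59.52 → 60
  G: 192 + 0.69×(0−192) = 192 − 132.48 = 59.52 → 60
  B: 192 − 132.48 = 59.52 → 60
  → #3c3c3c

#c4c4c4, #3c3c3c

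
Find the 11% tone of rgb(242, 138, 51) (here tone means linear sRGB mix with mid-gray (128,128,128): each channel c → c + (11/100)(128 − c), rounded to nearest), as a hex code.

An 11% tone moves each channel 11% toward 128:
  R: 242 + 0.11×(128−242) = 242 − 12.54 = 229.46 → 229
  G: 138 − 1.1 = 136.9 → 137
  B: 51 + 8.47 = 59.47 → 59
rgb(229, 137, 59) = #E5893B.

#E5893B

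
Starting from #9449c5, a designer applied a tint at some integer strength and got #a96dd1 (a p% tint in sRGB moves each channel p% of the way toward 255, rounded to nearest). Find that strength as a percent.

#9449c5 is rgb(148, 73, 197); #a96dd1 is rgb(169, 109, 209).
On the G channel (widest range): 109 ≈ 73 + (p/100)(255 − 73), so p ≈ 100×(109 − 73)/(255 − 73) = 3600/182 = 19.78.
p = 20 reproduces all three channels after rounding.

20%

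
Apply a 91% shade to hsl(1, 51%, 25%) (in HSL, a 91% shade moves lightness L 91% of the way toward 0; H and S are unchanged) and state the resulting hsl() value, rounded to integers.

L moves 91% from 25 toward 0: 25 − 22.75 = 2.25 → 2.
H and S are unchanged.

hsl(1, 51%, 2%)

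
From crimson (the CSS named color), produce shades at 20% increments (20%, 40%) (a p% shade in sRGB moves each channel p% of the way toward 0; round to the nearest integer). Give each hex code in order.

#b01030, #840c24

CSS crimson is rgb(220, 20, 60).
20%: (220 − 44 = 176→176, 20 − 4 = 16→16, 60 − 12 = 48→48) → #b01030
40%: (220 − 88 = 132→132, 20 − 8 = 12→12, 60 − 24 = 36→36) → #840c24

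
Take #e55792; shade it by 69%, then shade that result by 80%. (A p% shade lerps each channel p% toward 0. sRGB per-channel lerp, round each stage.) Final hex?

#0e0509

#e55792 is rgb(229, 87, 146).
A 69% shade moves each channel 69% toward 0:
  R: 229 − 158.01 = 70.99 → 71
  G: 87 − 60.03 = 26.97 → 27
  B: 146 + 0.69×(0−146) = 146 − 100.74 = 45.26 → 45
After the shade: rgb(71, 27, 45) = #471b2d.
An 80% shade moves each channel 80% toward 0:
  R: 71 − 56.8 = 14.2 → 14
  G: 27 − 21.6 = 5.4 → 5
  B: 45 + 0.8×(0−45) = 45 − 36 = 9 → 9
rgb(14, 5, 9) = #0e0509.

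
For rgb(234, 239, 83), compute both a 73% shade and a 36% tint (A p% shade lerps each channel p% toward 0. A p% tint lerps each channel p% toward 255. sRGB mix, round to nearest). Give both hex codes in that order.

#3f4116, #f2f591

73% shade:
  R: 234 − 170.82 = 63.18 → 63
  G: 239 + 0.73×(0−239) = 239 − 174.47 = 64.53 → 65
  B: 83 + 0.73×(0−83) = 83 − 60.59 = 22.41 → 22
  → #3f4116
36% tint:
  R: 234 + 7.56 = 241.56 → 242
  G: 239 + 5.76 = 244.76 → 245
  B: 83 + 0.36×(255−83) = 83 + 61.92 = 144.92 → 145
  → #f2f591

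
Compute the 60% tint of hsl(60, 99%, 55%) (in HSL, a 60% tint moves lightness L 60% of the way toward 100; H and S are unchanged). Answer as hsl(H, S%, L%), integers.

L moves 60% from 55 toward 100: 55 + 27 = 82 → 82.
H and S are unchanged.

hsl(60, 99%, 82%)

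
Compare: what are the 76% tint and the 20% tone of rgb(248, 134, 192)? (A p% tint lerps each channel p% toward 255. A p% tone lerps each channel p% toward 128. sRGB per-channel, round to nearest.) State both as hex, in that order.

76% tint:
  R: 248 + 5.32 = 253.32 → 253
  G: 134 + 91.96 = 225.96 → 226
  B: 192 + 0.76×(255−192) = 192 + 47.88 = 239.88 → 240
  → #fde2f0
20% tone:
  R: 248 + 0.2×(128−248) = 248 − 24 = 224 → 224
  G: 134 − 1.2 = 132.8 → 133
  B: 192 − 12.8 = 179.2 → 179
  → #e085b3

#fde2f0, #e085b3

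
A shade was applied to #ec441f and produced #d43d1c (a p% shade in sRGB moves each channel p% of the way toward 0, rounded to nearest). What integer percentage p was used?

#ec441f is rgb(236, 68, 31); #d43d1c is rgb(212, 61, 28).
On the R channel (widest range): 212 ≈ 236 + (p/100)(0 − 236), so p ≈ 100×(212 − 236)/(0 − 236) = -2400/-236 = 10.17.
p = 10 reproduces all three channels after rounding.

10%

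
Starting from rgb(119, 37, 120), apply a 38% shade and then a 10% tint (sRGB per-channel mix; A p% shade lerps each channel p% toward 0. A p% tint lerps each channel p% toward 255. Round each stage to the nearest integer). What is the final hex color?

Lerp each channel 38% toward 0:
  R: 119 − 45.22 = 73.78 → 74
  G: 37 + 0.38×(0−37) = 37 − 14.06 = 22.94 → 23
  B: 120 − 45.6 = 74.4 → 74
After the shade: rgb(74, 23, 74) = #4A174A.
A 10% tint moves each channel 10% toward 255:
  R: 74 + 0.1×(255−74) = 74 + 18.1 = 92.1 → 92
  G: 23 + 0.1×(255−23) = 23 + 23.2 = 46.2 → 46
  B: 74 + 0.1×(255−74) = 74 + 18.1 = 92.1 → 92
rgb(92, 46, 92) = #5C2E5C.

#5C2E5C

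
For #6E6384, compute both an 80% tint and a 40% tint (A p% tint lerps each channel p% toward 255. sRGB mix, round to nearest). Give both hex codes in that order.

#6E6384 is rgb(110, 99, 132).
80% tint:
  R: 110 + 0.8×(255−110) = 110 + 116 = 226 → 226
  G: 99 + 124.8 = 223.8 → 224
  B: 132 + 98.4 = 230.4 → 230
  → #E2E0E6
40% tint:
  R: 110 + 0.4×(255−110) = 110 + 58 = 168 → 168
  G: 99 + 62.4 = 161.4 → 161
  B: 132 + 49.2 = 181.2 → 181
  → #A8A1B5

#E2E0E6, #A8A1B5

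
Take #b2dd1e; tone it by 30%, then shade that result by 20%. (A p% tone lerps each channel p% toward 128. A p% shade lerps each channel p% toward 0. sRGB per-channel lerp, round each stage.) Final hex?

#b2dd1e is rgb(178, 221, 30).
Lerp each channel 30% toward 128:
  R: 178 + 0.3×(128−178) = 178 − 15 = 163 → 163
  G: 221 − 27.9 = 193.1 → 193
  B: 30 + 0.3×(128−30) = 30 + 29.4 = 59.4 → 59
After the tone: rgb(163, 193, 59) = #a3c13b.
Lerp each channel 20% toward 0:
  R: 163 + 0.2×(0−163) = 163 − 32.6 = 130.4 → 130
  G: 193 + 0.2×(0−193) = 193 − 38.6 = 154.4 → 154
  B: 59 + 0.2×(0−59) = 59 − 11.8 = 47.2 → 47
rgb(130, 154, 47) = #829a2f.

#829a2f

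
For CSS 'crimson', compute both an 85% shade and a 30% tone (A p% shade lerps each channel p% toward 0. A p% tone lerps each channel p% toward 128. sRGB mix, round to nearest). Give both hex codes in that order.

#210309, #c03450

CSS crimson is rgb(220, 20, 60).
85% shade:
  R: 220 + 0.85×(0−220) = 220 − 187 = 33 → 33
  G: 20 + 0.85×(0−20) = 20 − 17 = 3 → 3
  B: 60 + 0.85×(0−60) = 60 − 51 = 9 → 9
  → #210309
30% tone:
  R: 220 + 0.3×(128−220) = 220 − 27.6 = 192.4 → 192
  G: 20 + 0.3×(128−20) = 20 + 32.4 = 52.4 → 52
  B: 60 + 20.4 = 80.4 → 80
  → #c03450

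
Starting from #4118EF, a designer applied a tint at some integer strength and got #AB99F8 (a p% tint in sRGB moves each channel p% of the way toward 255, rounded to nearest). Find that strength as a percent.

#4118EF is rgb(65, 24, 239); #AB99F8 is rgb(171, 153, 248).
On the G channel (widest range): 153 ≈ 24 + (p/100)(255 − 24), so p ≈ 100×(153 − 24)/(255 − 24) = 12900/231 = 55.84.
p = 56 reproduces all three channels after rounding.

56%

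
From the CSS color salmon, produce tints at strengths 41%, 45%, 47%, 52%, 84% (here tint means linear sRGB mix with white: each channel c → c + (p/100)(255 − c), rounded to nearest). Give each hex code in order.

CSS salmon is rgb(250, 128, 114).
41%: (250 + 2.05 = 252.05→252, 128 + 52.07 = 180.07→180, 114 + 57.81 = 171.81→172) → #FCB4AC
45%: (250 + 2.25 = 252.25→252, 128 + 57.15 = 185.15→185, 114 + 63.45 = 177.45→177) → #FCB9B1
47%: (250 + 2.35 = 252.35→252, 128 + 59.69 = 187.69→188, 114 + 66.27 = 180.27→180) → #FCBCB4
52%: (250 + 2.6 = 252.6→253, 128 + 66.04 = 194.04→194, 114 + 73.32 = 187.32→187) → #FDC2BB
84%: (250 + 4.2 = 254.2→254, 128 + 106.68 = 234.68→235, 114 + 118.44 = 232.44→232) → #FEEBE8

#FCB4AC, #FCB9B1, #FCBCB4, #FDC2BB, #FEEBE8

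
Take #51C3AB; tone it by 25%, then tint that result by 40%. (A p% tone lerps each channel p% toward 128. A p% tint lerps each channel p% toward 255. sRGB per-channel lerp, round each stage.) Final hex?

#9ED1C6

#51C3AB is rgb(81, 195, 171).
Per channel, c → c + 0.25(128 − c):
  R: 81 + 0.25×(128−81) = 81 + 11.75 = 92.75 → 93
  G: 195 − 16.75 = 178.25 → 178
  B: 171 + 0.25×(128−171) = 171 − 10.75 = 160.25 → 160
After the tone: rgb(93, 178, 160) = #5DB2A0.
A 40% tint moves each channel 40% toward 255:
  R: 93 + 64.8 = 157.8 → 158
  G: 178 + 0.4×(255−178) = 178 + 30.8 = 208.8 → 209
  B: 160 + 0.4×(255−160) = 160 + 38 = 198 → 198
rgb(158, 209, 198) = #9ED1C6.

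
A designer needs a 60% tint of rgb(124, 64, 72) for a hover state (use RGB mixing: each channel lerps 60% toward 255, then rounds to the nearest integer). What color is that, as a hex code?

#cbb3b6

Per channel, c → c + 0.6(255 − c):
  R: 124 + 0.6×(255−124) = 124 + 78.6 = 202.6 → 203
  G: 64 + 114.6 = 178.6 → 179
  B: 72 + 109.8 = 181.8 → 182
rgb(203, 179, 182) = #cbb3b6.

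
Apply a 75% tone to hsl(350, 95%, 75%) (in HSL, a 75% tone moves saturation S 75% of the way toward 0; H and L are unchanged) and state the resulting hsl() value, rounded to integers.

hsl(350, 24%, 75%)

S moves 75% from 95 toward 0: 95 − 71.25 = 23.75 → 24.
H and L are unchanged.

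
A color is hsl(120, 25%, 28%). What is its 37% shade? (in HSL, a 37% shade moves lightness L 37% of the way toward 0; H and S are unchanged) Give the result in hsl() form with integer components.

L moves 37% from 28 toward 0: 28 − 10.36 = 17.64 → 18.
H and S are unchanged.

hsl(120, 25%, 18%)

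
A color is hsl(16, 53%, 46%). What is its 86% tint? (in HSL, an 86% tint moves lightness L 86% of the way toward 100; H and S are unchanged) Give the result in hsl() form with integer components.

hsl(16, 53%, 92%)

L moves 86% from 46 toward 100: 46 + 46.44 = 92.44 → 92.
H and S are unchanged.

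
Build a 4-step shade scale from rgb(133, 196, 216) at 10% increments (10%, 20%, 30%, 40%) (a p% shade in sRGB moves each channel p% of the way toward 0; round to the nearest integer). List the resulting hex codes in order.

10%: (133 − 13.3 = 119.7→120, 196 − 19.6 = 176.4→176, 216 − 21.6 = 194.4→194) → #78b0c2
20%: (133 − 26.6 = 106.4→106, 196 − 39.2 = 156.8→157, 216 − 43.2 = 172.8→173) → #6a9dad
30%: (133 − 39.9 = 93.1→93, 196 − 58.8 = 137.2→137, 216 − 64.8 = 151.2→151) → #5d8997
40%: (133 − 53.2 = 79.8→80, 196 − 78.4 = 117.6→118, 216 − 86.4 = 129.6→130) → #507682

#78b0c2, #6a9dad, #5d8997, #507682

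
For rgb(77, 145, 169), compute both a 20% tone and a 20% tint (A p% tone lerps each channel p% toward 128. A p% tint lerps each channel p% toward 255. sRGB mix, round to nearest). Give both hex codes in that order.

20% tone:
  R: 77 + 0.2×(128−77) = 77 + 10.2 = 87.2 → 87
  G: 145 − 3.4 = 141.6 → 142
  B: 169 − 8.2 = 160.8 → 161
  → #578EA1
20% tint:
  R: 77 + 35.6 = 112.6 → 113
  G: 145 + 0.2×(255−145) = 145 + 22 = 167 → 167
  B: 169 + 17.2 = 186.2 → 186
  → #71A7BA

#578EA1, #71A7BA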